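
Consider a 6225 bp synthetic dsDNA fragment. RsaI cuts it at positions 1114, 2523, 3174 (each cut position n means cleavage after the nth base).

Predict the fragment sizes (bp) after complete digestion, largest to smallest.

Linear molecule, 3 cuts → 4 fragments:
  1114 − 0 = 1114 bp
  2523 − 1114 = 1409 bp
  3174 − 2523 = 651 bp
  6225 − 3174 = 3051 bp
Sorted largest to smallest: 3051, 1409, 1114, 651 bp.

3051, 1409, 1114, 651 bp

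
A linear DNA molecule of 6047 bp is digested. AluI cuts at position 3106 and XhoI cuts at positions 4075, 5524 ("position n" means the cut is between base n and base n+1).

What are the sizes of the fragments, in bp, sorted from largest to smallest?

Combined cut positions (sorted): 3106, 4075, 5524.
Linear molecule, 3 cuts → 4 fragments:
  3106 − 0 = 3106 bp
  4075 − 3106 = 969 bp
  5524 − 4075 = 1449 bp
  6047 − 5524 = 523 bp
Sorted largest to smallest: 3106, 1449, 969, 523 bp.

3106, 1449, 969, 523 bp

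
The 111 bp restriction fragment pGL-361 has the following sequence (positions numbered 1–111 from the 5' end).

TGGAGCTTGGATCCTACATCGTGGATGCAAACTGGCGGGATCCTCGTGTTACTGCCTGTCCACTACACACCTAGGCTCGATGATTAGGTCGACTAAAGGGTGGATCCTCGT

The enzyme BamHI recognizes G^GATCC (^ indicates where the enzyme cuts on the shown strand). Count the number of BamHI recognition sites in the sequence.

GGATCC occurs starting at positions 9, 38, 102.
BamHI cuts at 3 sites.

3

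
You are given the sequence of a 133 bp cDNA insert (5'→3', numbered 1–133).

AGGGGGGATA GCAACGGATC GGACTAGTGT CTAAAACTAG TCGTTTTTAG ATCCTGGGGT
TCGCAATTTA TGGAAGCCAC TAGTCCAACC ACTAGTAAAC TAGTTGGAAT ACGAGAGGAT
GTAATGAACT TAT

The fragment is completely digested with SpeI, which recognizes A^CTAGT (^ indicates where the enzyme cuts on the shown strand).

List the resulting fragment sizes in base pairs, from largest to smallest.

SpeI sites (ACTAGT) start at positions 23, 36, 79, 91, 99.
SpeI cuts after the first base of each site, so after positions 23, 36, 79, 91, 99.
Linear molecule, 5 cuts → 6 fragments:
  1–23 → 23 bp
  24–36 → 13 bp
  37–79 → 43 bp
  80–91 → 12 bp
  92–99 → 8 bp
  100–133 → 34 bp
Sorted largest to smallest: 43, 34, 23, 13, 12, 8 bp.

43, 34, 23, 13, 12, 8 bp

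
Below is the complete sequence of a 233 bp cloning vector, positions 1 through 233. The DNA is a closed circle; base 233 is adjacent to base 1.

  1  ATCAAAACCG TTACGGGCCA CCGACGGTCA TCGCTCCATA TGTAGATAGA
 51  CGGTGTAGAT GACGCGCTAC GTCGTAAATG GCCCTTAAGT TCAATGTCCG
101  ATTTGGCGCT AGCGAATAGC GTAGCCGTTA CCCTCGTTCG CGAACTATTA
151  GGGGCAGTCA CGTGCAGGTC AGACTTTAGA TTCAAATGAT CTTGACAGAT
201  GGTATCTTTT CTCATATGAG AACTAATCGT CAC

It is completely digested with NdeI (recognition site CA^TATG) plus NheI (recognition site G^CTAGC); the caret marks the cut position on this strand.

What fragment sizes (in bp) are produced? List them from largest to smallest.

106, 70, 57 bp

NdeI sites (CATATG) start at positions 37, 213.
NdeI cuts after base 2 of each site, so after positions 38, 214.
The NheI site (GCTAGC) starts at position 108.
NheI cuts after the first base of each site, so after position 108.
Combined cut positions: 38, 108, 214.
Circular molecule, 3 cuts → 3 fragments:
  39–108 → 70 bp
  109–214 → 106 bp
  215–233 then 1–38 → 19 + 38 = 57 bp
Sorted largest to smallest: 106, 70, 57 bp.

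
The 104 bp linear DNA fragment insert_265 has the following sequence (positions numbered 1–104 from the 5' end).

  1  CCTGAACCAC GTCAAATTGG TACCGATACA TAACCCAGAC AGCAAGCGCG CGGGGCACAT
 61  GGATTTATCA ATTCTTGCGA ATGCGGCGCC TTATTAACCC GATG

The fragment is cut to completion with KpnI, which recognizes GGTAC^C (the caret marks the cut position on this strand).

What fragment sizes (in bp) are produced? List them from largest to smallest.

The KpnI site (GGTACC) starts at position 19.
KpnI cuts after base 5 of each site (before the last base), so after position 23.
Linear molecule, 1 cut → 2 fragments:
  1–23 → 23 bp
  24–104 → 81 bp
Sorted largest to smallest: 81, 23 bp.

81, 23 bp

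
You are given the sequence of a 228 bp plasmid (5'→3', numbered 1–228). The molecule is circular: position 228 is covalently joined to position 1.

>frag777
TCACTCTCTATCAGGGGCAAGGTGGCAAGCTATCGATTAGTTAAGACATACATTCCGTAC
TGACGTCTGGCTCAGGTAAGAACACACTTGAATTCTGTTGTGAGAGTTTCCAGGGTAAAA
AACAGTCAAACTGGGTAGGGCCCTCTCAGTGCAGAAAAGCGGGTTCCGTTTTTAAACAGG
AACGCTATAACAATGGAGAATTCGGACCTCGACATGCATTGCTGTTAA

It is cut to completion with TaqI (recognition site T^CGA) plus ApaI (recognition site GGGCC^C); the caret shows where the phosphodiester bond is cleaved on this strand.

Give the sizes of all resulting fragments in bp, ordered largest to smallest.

109, 67, 52 bp

TaqI sites (TCGA) start at positions 33, 209.
TaqI cuts after the first base of each site, so after positions 33, 209.
The ApaI site (GGGCCC) starts at position 138.
ApaI cuts after base 5 of each site (before the last base), so after position 142.
Combined cut positions: 33, 142, 209.
Circular molecule, 3 cuts → 3 fragments:
  34–142 → 109 bp
  143–209 → 67 bp
  210–228 then 1–33 → 19 + 33 = 52 bp
Sorted largest to smallest: 109, 67, 52 bp.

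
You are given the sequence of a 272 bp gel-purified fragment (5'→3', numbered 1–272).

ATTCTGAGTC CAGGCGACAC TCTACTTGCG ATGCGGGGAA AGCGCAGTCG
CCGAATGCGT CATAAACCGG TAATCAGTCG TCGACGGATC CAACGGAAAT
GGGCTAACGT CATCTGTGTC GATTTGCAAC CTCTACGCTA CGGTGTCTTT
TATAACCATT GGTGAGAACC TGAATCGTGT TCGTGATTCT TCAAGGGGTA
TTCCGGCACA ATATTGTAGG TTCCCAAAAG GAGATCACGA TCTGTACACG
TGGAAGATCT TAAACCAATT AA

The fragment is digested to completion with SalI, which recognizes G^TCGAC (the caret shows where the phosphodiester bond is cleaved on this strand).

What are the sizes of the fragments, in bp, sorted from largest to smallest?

The SalI site (GTCGAC) starts at position 80.
SalI cuts after the first base of each site, so after position 80.
Linear molecule, 1 cut → 2 fragments:
  1–80 → 80 bp
  81–272 → 192 bp
Sorted largest to smallest: 192, 80 bp.

192, 80 bp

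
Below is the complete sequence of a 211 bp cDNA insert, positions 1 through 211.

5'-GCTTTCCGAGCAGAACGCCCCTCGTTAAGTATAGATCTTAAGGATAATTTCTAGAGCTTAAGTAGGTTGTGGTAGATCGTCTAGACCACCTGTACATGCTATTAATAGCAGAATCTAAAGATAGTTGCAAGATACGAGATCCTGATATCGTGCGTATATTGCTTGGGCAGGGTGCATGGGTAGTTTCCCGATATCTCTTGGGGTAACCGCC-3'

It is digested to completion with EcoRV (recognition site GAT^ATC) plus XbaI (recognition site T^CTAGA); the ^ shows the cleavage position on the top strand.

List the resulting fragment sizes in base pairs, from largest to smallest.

66, 50, 46, 30, 19 bp

EcoRV sites (GATATC) start at positions 144, 190.
EcoRV cuts after base 3 of each site, so after positions 146, 192.
XbaI sites (TCTAGA) start at positions 50, 80.
XbaI cuts after the first base of each site, so after positions 50, 80.
Combined cut positions: 50, 80, 146, 192.
Linear molecule, 4 cuts → 5 fragments:
  1–50 → 50 bp
  51–80 → 30 bp
  81–146 → 66 bp
  147–192 → 46 bp
  193–211 → 19 bp
Sorted largest to smallest: 66, 50, 46, 30, 19 bp.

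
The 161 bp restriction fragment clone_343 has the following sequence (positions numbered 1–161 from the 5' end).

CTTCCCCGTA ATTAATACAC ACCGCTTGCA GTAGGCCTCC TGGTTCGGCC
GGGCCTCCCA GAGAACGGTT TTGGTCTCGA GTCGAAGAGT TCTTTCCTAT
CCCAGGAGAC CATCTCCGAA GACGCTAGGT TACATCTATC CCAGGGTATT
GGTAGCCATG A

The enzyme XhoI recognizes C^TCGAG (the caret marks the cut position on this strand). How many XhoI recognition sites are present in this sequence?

CTCGAG occurs starting at position 76.
XhoI cuts at 1 site.

1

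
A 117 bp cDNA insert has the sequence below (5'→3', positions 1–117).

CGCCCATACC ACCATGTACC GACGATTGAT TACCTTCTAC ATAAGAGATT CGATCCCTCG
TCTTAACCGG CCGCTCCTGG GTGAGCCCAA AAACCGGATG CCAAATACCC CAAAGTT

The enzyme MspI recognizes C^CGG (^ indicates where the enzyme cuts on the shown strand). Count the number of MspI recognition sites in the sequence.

CCGG occurs starting at positions 67, 94.
MspI cuts at 2 sites.

2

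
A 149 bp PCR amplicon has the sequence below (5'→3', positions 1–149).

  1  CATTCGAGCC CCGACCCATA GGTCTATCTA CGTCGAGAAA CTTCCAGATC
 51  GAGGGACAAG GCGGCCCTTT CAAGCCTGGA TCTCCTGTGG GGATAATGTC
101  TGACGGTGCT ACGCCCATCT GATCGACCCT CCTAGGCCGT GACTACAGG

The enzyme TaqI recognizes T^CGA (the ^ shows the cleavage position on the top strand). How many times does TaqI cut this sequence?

4

TCGA occurs starting at positions 4, 33, 49, 123.
TaqI cuts at 4 sites.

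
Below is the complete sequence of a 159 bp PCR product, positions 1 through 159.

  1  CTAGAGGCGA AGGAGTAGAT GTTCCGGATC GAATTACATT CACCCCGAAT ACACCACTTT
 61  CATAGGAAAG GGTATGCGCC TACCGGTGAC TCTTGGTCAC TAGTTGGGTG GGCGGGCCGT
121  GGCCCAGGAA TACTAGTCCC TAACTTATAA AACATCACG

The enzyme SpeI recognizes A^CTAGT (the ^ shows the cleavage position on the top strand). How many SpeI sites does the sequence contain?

ACTAGT occurs starting at positions 99, 132.
SpeI cuts at 2 sites.

2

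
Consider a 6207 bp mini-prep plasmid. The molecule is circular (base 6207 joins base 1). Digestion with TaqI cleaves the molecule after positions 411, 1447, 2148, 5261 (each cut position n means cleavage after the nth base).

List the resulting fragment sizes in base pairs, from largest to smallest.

Circular molecule, 4 cuts → 4 fragments:
  1447 − 411 = 1036 bp
  2148 − 1447 = 701 bp
  5261 − 2148 = 3113 bp
  wrap: 6207 − 5261 + 411 = 1357 bp
Sorted largest to smallest: 3113, 1357, 1036, 701 bp.

3113, 1357, 1036, 701 bp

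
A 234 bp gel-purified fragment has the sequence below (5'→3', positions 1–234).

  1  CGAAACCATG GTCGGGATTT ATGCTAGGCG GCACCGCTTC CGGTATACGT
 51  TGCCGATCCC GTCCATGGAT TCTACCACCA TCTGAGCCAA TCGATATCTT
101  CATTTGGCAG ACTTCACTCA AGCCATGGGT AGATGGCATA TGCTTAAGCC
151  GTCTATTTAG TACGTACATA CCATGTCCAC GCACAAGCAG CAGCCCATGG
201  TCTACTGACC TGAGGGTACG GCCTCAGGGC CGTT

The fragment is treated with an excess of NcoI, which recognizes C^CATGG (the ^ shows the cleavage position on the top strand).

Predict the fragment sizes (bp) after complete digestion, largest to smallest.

72, 60, 57, 39, 6 bp

NcoI sites (CCATGG) start at positions 6, 63, 123, 195.
NcoI cuts after the first base of each site, so after positions 6, 63, 123, 195.
Linear molecule, 4 cuts → 5 fragments:
  1–6 → 6 bp
  7–63 → 57 bp
  64–123 → 60 bp
  124–195 → 72 bp
  196–234 → 39 bp
Sorted largest to smallest: 72, 60, 57, 39, 6 bp.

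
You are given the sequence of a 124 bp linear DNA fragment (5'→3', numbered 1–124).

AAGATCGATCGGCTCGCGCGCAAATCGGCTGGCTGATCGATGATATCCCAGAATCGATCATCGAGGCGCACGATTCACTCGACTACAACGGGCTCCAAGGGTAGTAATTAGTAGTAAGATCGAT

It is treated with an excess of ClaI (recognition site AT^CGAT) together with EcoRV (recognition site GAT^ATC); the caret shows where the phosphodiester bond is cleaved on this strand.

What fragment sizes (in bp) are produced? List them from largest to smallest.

66, 32, 10, 7, 5, 4 bp

ClaI sites (ATCGAT) start at positions 4, 36, 53, 119.
ClaI cuts after base 2 of each site, so after positions 5, 37, 54, 120.
The EcoRV site (GATATC) starts at position 42.
EcoRV cuts after base 3 of each site, so after position 44.
Combined cut positions: 5, 37, 44, 54, 120.
Linear molecule, 5 cuts → 6 fragments:
  1–5 → 5 bp
  6–37 → 32 bp
  38–44 → 7 bp
  45–54 → 10 bp
  55–120 → 66 bp
  121–124 → 4 bp
Sorted largest to smallest: 66, 32, 10, 7, 5, 4 bp.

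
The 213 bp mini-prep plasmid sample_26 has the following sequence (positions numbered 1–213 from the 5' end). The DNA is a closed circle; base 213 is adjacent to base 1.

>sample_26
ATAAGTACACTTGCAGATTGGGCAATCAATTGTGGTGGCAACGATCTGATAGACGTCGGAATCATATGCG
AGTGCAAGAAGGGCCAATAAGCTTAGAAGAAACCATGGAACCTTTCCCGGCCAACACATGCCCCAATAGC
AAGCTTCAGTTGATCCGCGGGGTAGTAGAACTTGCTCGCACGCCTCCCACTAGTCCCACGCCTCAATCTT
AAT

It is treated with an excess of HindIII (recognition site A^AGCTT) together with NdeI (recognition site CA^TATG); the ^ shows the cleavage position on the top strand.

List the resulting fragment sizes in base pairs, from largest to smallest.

HindIII sites (AAGCTT) start at positions 89, 141.
HindIII cuts after the first base of each site, so after positions 89, 141.
The NdeI site (CATATG) starts at position 63.
NdeI cuts after base 2 of each site, so after position 64.
Combined cut positions: 64, 89, 141.
Circular molecule, 3 cuts → 3 fragments:
  65–89 → 25 bp
  90–141 → 52 bp
  142–213 then 1–64 → 72 + 64 = 136 bp
Sorted largest to smallest: 136, 52, 25 bp.

136, 52, 25 bp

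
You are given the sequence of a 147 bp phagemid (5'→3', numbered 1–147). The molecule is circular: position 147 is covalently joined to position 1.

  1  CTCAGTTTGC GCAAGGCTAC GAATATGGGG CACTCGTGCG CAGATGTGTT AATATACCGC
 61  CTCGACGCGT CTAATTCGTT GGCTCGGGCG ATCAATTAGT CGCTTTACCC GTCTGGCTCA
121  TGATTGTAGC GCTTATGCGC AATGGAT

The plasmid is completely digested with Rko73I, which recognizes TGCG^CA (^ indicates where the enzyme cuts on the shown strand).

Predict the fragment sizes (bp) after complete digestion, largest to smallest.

Rko73I sites (TGCGCA) start at positions 8, 37, 136.
Rko73I cuts after base 4 of each site, so after positions 11, 40, 139.
Circular molecule, 3 cuts → 3 fragments:
  12–40 → 29 bp
  41–139 → 99 bp
  140–147 then 1–11 → 8 + 11 = 19 bp
Sorted largest to smallest: 99, 29, 19 bp.

99, 29, 19 bp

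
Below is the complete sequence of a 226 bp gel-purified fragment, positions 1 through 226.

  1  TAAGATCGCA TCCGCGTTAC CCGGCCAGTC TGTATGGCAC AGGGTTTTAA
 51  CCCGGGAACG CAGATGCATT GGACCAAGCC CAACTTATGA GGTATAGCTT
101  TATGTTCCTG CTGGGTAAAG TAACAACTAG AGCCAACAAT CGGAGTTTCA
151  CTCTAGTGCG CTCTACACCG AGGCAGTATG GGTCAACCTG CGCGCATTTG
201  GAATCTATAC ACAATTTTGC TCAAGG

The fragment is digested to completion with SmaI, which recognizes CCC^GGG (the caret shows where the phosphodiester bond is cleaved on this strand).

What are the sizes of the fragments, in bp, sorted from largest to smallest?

173, 53 bp

The SmaI site (CCCGGG) starts at position 51.
SmaI cuts after base 3 of each site, so after position 53.
Linear molecule, 1 cut → 2 fragments:
  1–53 → 53 bp
  54–226 → 173 bp
Sorted largest to smallest: 173, 53 bp.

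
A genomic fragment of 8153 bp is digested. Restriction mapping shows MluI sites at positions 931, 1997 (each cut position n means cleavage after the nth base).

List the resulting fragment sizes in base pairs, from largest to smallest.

Linear molecule, 2 cuts → 3 fragments:
  931 − 0 = 931 bp
  1997 − 931 = 1066 bp
  8153 − 1997 = 6156 bp
Sorted largest to smallest: 6156, 1066, 931 bp.

6156, 1066, 931 bp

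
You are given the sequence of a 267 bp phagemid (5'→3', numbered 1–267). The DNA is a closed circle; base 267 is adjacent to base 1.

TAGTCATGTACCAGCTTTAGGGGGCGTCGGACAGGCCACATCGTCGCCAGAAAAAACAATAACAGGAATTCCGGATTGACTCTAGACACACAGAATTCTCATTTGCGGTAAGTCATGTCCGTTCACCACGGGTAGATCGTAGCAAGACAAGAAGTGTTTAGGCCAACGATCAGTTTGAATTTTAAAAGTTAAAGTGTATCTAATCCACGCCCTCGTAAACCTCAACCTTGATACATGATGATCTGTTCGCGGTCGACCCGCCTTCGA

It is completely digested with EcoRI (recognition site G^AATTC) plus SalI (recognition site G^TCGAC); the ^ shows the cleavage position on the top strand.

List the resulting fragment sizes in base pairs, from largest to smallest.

EcoRI sites (GAATTC) start at positions 66, 93.
EcoRI cuts after the first base of each site, so after positions 66, 93.
The SalI site (GTCGAC) starts at position 252.
SalI cuts after the first base of each site, so after position 252.
Combined cut positions: 66, 93, 252.
Circular molecule, 3 cuts → 3 fragments:
  67–93 → 27 bp
  94–252 → 159 bp
  253–267 then 1–66 → 15 + 66 = 81 bp
Sorted largest to smallest: 159, 81, 27 bp.

159, 81, 27 bp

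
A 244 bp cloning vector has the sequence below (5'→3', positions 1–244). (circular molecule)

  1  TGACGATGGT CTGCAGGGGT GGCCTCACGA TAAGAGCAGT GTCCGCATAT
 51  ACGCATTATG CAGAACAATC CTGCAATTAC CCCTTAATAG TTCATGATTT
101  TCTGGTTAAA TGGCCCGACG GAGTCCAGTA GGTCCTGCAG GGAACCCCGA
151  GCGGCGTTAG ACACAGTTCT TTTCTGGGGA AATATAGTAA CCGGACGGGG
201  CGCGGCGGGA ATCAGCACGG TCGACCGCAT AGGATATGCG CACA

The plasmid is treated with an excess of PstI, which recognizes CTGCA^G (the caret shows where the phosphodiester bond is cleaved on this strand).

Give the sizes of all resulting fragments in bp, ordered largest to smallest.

PstI sites (CTGCAG) start at positions 11, 135.
PstI cuts after base 5 of each site (before the last base), so after positions 15, 139.
Circular molecule, 2 cuts → 2 fragments:
  16–139 → 124 bp
  140–244 then 1–15 → 105 + 15 = 120 bp
Sorted largest to smallest: 124, 120 bp.

124, 120 bp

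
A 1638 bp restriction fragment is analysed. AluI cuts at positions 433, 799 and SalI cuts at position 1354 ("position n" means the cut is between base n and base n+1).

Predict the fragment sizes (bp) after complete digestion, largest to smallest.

Combined cut positions (sorted): 433, 799, 1354.
Linear molecule, 3 cuts → 4 fragments:
  433 − 0 = 433 bp
  799 − 433 = 366 bp
  1354 − 799 = 555 bp
  1638 − 1354 = 284 bp
Sorted largest to smallest: 555, 433, 366, 284 bp.

555, 433, 366, 284 bp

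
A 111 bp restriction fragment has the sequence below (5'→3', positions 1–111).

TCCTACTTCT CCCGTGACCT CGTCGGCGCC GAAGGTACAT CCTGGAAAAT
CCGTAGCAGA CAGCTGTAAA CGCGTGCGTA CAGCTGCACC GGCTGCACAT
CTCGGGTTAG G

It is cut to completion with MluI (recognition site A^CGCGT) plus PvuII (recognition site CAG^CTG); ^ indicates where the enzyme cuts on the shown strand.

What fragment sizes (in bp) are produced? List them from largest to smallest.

63, 28, 13, 7 bp

The MluI site (ACGCGT) starts at position 70.
MluI cuts after the first base of each site, so after position 70.
PvuII sites (CAGCTG) start at positions 61, 81.
PvuII cuts after base 3 of each site, so after positions 63, 83.
Combined cut positions: 63, 70, 83.
Linear molecule, 3 cuts → 4 fragments:
  1–63 → 63 bp
  64–70 → 7 bp
  71–83 → 13 bp
  84–111 → 28 bp
Sorted largest to smallest: 63, 28, 13, 7 bp.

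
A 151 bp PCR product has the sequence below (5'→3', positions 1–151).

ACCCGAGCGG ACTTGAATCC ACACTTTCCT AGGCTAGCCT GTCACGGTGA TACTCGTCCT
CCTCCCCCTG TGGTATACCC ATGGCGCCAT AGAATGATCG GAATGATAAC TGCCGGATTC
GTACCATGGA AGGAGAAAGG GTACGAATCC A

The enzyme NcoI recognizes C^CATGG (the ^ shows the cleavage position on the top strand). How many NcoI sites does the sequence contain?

CCATGG occurs starting at positions 79, 124.
NcoI cuts at 2 sites.

2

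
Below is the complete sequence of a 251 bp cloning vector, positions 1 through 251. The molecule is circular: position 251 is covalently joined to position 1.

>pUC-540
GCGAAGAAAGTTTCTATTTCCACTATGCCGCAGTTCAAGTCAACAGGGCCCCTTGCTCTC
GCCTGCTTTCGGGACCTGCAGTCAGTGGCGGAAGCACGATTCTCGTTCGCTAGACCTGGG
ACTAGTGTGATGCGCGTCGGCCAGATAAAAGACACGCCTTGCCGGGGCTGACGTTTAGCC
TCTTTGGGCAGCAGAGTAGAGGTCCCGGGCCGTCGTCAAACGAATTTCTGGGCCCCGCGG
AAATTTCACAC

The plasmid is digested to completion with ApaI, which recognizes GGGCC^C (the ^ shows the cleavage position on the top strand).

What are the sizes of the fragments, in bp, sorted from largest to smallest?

184, 67 bp

ApaI sites (GGGCCC) start at positions 46, 230.
ApaI cuts after base 5 of each site (before the last base), so after positions 50, 234.
Circular molecule, 2 cuts → 2 fragments:
  51–234 → 184 bp
  235–251 then 1–50 → 17 + 50 = 67 bp
Sorted largest to smallest: 184, 67 bp.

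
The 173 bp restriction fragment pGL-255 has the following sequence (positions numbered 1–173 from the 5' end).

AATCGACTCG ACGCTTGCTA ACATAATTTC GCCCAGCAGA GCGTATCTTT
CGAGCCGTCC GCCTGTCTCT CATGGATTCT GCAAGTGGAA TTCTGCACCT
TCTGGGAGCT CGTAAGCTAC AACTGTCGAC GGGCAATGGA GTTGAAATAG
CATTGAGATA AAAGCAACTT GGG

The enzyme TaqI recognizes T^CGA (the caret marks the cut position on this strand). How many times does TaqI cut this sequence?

4

TCGA occurs starting at positions 3, 8, 50, 126.
TaqI cuts at 4 sites.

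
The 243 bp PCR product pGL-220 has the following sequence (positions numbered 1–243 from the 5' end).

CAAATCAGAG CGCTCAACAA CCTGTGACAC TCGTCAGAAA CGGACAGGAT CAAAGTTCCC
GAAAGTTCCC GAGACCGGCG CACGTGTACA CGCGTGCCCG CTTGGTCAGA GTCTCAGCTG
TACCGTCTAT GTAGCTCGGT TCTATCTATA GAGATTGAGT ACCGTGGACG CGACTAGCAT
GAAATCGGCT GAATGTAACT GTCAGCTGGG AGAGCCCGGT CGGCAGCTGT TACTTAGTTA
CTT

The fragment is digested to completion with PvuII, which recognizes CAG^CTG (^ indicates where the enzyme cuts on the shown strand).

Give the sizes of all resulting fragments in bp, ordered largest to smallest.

117, 88, 21, 17 bp

PvuII sites (CAGCTG) start at positions 115, 203, 224.
PvuII cuts after base 3 of each site, so after positions 117, 205, 226.
Linear molecule, 3 cuts → 4 fragments:
  1–117 → 117 bp
  118–205 → 88 bp
  206–226 → 21 bp
  227–243 → 17 bp
Sorted largest to smallest: 117, 88, 21, 17 bp.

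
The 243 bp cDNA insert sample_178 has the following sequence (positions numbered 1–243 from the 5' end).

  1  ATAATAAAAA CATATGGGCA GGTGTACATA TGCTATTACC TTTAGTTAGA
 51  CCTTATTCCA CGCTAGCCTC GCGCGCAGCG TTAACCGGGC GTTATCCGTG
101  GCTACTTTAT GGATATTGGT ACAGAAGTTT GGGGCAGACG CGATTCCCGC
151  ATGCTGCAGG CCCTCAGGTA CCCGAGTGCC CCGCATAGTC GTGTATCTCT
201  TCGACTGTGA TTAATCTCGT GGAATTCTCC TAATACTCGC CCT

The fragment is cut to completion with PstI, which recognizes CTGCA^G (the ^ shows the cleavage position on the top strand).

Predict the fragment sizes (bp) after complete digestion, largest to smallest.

The PstI site (CTGCAG) starts at position 154.
PstI cuts after base 5 of each site (before the last base), so after position 158.
Linear molecule, 1 cut → 2 fragments:
  1–158 → 158 bp
  159–243 → 85 bp
Sorted largest to smallest: 158, 85 bp.

158, 85 bp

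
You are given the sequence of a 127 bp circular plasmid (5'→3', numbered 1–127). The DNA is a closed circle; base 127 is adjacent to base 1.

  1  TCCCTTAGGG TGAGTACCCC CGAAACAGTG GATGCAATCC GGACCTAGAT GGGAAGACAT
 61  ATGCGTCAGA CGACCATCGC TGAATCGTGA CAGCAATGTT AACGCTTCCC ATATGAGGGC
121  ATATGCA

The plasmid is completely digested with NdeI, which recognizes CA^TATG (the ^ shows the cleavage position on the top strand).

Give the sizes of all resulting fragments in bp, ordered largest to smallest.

65, 52, 10 bp

NdeI sites (CATATG) start at positions 58, 110, 120.
NdeI cuts after base 2 of each site, so after positions 59, 111, 121.
Circular molecule, 3 cuts → 3 fragments:
  60–111 → 52 bp
  112–121 → 10 bp
  122–127 then 1–59 → 6 + 59 = 65 bp
Sorted largest to smallest: 65, 52, 10 bp.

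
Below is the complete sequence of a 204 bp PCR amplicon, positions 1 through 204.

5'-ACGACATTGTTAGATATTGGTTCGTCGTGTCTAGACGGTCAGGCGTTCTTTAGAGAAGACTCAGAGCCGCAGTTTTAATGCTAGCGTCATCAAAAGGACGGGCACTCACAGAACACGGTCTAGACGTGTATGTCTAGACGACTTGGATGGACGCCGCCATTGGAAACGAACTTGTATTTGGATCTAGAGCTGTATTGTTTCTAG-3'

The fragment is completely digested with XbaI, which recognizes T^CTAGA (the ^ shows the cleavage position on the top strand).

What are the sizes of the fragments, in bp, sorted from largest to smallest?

89, 50, 30, 21, 14 bp

XbaI sites (TCTAGA) start at positions 30, 119, 133, 183.
XbaI cuts after the first base of each site, so after positions 30, 119, 133, 183.
Linear molecule, 4 cuts → 5 fragments:
  1–30 → 30 bp
  31–119 → 89 bp
  120–133 → 14 bp
  134–183 → 50 bp
  184–204 → 21 bp
Sorted largest to smallest: 89, 50, 30, 21, 14 bp.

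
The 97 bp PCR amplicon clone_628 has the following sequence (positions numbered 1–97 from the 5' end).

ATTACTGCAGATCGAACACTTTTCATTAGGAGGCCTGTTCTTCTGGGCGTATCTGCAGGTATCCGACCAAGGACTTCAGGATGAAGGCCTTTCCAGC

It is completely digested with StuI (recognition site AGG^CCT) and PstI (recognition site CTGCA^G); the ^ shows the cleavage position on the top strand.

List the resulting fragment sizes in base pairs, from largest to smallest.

30, 24, 24, 10, 9 bp

StuI sites (AGGCCT) start at positions 31, 85.
StuI cuts after base 3 of each site, so after positions 33, 87.
PstI sites (CTGCAG) start at positions 5, 53.
PstI cuts after base 5 of each site (before the last base), so after positions 9, 57.
Combined cut positions: 9, 33, 57, 87.
Linear molecule, 4 cuts → 5 fragments:
  1–9 → 9 bp
  10–33 → 24 bp
  34–57 → 24 bp
  58–87 → 30 bp
  88–97 → 10 bp
Sorted largest to smallest: 30, 24, 24, 10, 9 bp.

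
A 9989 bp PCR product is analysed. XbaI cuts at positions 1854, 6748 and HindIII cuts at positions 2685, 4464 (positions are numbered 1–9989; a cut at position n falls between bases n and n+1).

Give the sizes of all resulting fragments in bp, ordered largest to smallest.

Combined cut positions (sorted): 1854, 2685, 4464, 6748.
Linear molecule, 4 cuts → 5 fragments:
  1854 − 0 = 1854 bp
  2685 − 1854 = 831 bp
  4464 − 2685 = 1779 bp
  6748 − 4464 = 2284 bp
  9989 − 6748 = 3241 bp
Sorted largest to smallest: 3241, 2284, 1854, 1779, 831 bp.

3241, 2284, 1854, 1779, 831 bp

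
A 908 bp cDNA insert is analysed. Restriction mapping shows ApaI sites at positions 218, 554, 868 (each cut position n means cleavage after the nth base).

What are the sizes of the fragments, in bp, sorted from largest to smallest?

336, 314, 218, 40 bp

Linear molecule, 3 cuts → 4 fragments:
  218 − 0 = 218 bp
  554 − 218 = 336 bp
  868 − 554 = 314 bp
  908 − 868 = 40 bp
Sorted largest to smallest: 336, 314, 218, 40 bp.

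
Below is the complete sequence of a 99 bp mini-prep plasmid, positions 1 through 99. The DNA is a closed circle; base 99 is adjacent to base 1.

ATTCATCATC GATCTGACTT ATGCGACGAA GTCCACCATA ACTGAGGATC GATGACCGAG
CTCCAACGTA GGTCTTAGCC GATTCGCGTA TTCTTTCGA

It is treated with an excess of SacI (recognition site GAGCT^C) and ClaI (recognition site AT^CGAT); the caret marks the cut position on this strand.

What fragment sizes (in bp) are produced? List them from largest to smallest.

The SacI site (GAGCTC) starts at position 58.
SacI cuts after base 5 of each site (before the last base), so after position 62.
ClaI sites (ATCGAT) start at positions 8, 48.
ClaI cuts after base 2 of each site, so after positions 9, 49.
Combined cut positions: 9, 49, 62.
Circular molecule, 3 cuts → 3 fragments:
  10–49 → 40 bp
  50–62 → 13 bp
  63–99 then 1–9 → 37 + 9 = 46 bp
Sorted largest to smallest: 46, 40, 13 bp.

46, 40, 13 bp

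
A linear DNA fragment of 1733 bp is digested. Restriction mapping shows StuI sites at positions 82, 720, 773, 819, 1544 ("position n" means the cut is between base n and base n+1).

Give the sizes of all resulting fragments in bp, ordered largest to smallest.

Linear molecule, 5 cuts → 6 fragments:
  82 − 0 = 82 bp
  720 − 82 = 638 bp
  773 − 720 = 53 bp
  819 − 773 = 46 bp
  1544 − 819 = 725 bp
  1733 − 1544 = 189 bp
Sorted largest to smallest: 725, 638, 189, 82, 53, 46 bp.

725, 638, 189, 82, 53, 46 bp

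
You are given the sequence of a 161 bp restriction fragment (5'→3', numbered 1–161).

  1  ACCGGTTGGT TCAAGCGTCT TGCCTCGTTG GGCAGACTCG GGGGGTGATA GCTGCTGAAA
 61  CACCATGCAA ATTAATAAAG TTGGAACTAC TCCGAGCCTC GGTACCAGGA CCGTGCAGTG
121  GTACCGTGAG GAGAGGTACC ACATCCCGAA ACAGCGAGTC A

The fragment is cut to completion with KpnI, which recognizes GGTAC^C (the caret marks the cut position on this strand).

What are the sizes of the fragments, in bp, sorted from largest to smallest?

105, 22, 19, 15 bp

KpnI sites (GGTACC) start at positions 101, 120, 135.
KpnI cuts after base 5 of each site (before the last base), so after positions 105, 124, 139.
Linear molecule, 3 cuts → 4 fragments:
  1–105 → 105 bp
  106–124 → 19 bp
  125–139 → 15 bp
  140–161 → 22 bp
Sorted largest to smallest: 105, 22, 19, 15 bp.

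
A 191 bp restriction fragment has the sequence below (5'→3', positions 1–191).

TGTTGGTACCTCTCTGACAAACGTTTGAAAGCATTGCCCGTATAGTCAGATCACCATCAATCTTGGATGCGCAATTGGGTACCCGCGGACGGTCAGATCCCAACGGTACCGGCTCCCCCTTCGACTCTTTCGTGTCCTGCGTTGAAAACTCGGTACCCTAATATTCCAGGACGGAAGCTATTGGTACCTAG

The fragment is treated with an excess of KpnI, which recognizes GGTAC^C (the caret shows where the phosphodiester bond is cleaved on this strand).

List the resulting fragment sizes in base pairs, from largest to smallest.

KpnI sites (GGTACC) start at positions 5, 78, 105, 152, 183.
KpnI cuts after base 5 of each site (before the last base), so after positions 9, 82, 109, 156, 187.
Linear molecule, 5 cuts → 6 fragments:
  1–9 → 9 bp
  10–82 → 73 bp
  83–109 → 27 bp
  110–156 → 47 bp
  157–187 → 31 bp
  188–191 → 4 bp
Sorted largest to smallest: 73, 47, 31, 27, 9, 4 bp.

73, 47, 31, 27, 9, 4 bp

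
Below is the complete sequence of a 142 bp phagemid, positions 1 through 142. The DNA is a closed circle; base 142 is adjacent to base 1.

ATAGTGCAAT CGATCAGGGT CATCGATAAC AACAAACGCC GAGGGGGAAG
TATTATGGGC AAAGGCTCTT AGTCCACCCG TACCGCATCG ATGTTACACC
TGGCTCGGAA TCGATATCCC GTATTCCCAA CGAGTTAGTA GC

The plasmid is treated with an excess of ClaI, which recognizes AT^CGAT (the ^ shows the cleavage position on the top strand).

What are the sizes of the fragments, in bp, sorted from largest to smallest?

65, 41, 23, 13 bp

ClaI sites (ATCGAT) start at positions 9, 22, 87, 110.
ClaI cuts after base 2 of each site, so after positions 10, 23, 88, 111.
Circular molecule, 4 cuts → 4 fragments:
  11–23 → 13 bp
  24–88 → 65 bp
  89–111 → 23 bp
  112–142 then 1–10 → 31 + 10 = 41 bp
Sorted largest to smallest: 65, 41, 23, 13 bp.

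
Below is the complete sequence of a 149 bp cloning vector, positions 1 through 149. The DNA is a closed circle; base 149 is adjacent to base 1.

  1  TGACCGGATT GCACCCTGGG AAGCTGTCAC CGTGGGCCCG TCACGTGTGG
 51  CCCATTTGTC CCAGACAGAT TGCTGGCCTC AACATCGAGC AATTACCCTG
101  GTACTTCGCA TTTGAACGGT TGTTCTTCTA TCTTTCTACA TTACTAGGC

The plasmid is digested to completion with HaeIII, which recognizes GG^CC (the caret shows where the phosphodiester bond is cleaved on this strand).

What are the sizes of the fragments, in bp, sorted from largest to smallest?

HaeIII sites (GGCC) start at positions 35, 49, 75.
HaeIII cuts after base 2 of each site, so after positions 36, 50, 76.
Circular molecule, 3 cuts → 3 fragments:
  37–50 → 14 bp
  51–76 → 26 bp
  77–149 then 1–36 → 73 + 36 = 109 bp
Sorted largest to smallest: 109, 26, 14 bp.

109, 26, 14 bp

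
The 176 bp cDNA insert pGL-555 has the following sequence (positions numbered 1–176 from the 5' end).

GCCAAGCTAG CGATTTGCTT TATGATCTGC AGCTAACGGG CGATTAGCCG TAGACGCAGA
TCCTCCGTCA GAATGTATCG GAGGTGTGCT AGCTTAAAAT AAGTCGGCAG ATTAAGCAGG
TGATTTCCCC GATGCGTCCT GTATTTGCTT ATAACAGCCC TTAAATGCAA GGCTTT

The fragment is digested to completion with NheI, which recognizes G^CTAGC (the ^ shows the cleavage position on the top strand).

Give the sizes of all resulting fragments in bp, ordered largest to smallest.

NheI sites (GCTAGC) start at positions 6, 88.
NheI cuts after the first base of each site, so after positions 6, 88.
Linear molecule, 2 cuts → 3 fragments:
  1–6 → 6 bp
  7–88 → 82 bp
  89–176 → 88 bp
Sorted largest to smallest: 88, 82, 6 bp.

88, 82, 6 bp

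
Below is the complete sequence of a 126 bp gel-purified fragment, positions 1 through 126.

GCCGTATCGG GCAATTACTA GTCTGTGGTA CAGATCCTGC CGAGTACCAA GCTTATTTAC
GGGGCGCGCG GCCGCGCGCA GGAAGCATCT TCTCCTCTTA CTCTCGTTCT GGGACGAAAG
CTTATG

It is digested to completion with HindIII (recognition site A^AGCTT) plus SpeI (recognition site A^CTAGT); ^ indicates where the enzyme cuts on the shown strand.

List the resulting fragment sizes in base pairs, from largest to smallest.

HindIII sites (AAGCTT) start at positions 49, 118.
HindIII cuts after the first base of each site, so after positions 49, 118.
The SpeI site (ACTAGT) starts at position 17.
SpeI cuts after the first base of each site, so after position 17.
Combined cut positions: 17, 49, 118.
Linear molecule, 3 cuts → 4 fragments:
  1–17 → 17 bp
  18–49 → 32 bp
  50–118 → 69 bp
  119–126 → 8 bp
Sorted largest to smallest: 69, 32, 17, 8 bp.

69, 32, 17, 8 bp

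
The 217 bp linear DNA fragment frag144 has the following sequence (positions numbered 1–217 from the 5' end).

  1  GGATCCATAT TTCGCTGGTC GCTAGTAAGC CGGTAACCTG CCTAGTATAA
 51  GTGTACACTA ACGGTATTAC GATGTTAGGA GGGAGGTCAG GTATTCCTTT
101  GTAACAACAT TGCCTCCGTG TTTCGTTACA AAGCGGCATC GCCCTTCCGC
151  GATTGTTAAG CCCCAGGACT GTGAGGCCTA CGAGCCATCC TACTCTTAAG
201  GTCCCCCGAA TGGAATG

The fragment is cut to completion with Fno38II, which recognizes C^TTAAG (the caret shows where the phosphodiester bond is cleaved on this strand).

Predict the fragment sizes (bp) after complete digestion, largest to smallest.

195, 22 bp

The Fno38II site (CTTAAG) starts at position 195.
Fno38II cuts after the first base of each site, so after position 195.
Linear molecule, 1 cut → 2 fragments:
  1–195 → 195 bp
  196–217 → 22 bp
Sorted largest to smallest: 195, 22 bp.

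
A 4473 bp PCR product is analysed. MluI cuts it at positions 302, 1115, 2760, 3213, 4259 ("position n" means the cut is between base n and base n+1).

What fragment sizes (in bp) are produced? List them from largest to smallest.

1645, 1046, 813, 453, 302, 214 bp

Linear molecule, 5 cuts → 6 fragments:
  302 − 0 = 302 bp
  1115 − 302 = 813 bp
  2760 − 1115 = 1645 bp
  3213 − 2760 = 453 bp
  4259 − 3213 = 1046 bp
  4473 − 4259 = 214 bp
Sorted largest to smallest: 1645, 1046, 813, 453, 302, 214 bp.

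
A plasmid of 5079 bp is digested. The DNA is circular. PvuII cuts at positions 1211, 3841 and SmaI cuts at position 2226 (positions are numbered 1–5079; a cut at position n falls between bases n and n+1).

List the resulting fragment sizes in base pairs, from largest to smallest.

2449, 1615, 1015 bp

Combined cut positions (sorted): 1211, 2226, 3841.
Circular molecule, 3 cuts → 3 fragments:
  2226 − 1211 = 1015 bp
  3841 − 2226 = 1615 bp
  wrap: 5079 − 3841 + 1211 = 2449 bp
Sorted largest to smallest: 2449, 1615, 1015 bp.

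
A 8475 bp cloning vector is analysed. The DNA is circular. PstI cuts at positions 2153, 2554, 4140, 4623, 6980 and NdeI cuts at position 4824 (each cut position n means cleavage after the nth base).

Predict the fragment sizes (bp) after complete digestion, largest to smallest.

Combined cut positions (sorted): 2153, 2554, 4140, 4623, 4824, 6980.
Circular molecule, 6 cuts → 6 fragments:
  2554 − 2153 = 401 bp
  4140 − 2554 = 1586 bp
  4623 − 4140 = 483 bp
  4824 − 4623 = 201 bp
  6980 − 4824 = 2156 bp
  wrap: 8475 − 6980 + 2153 = 3648 bp
Sorted largest to smallest: 3648, 2156, 1586, 483, 401, 201 bp.

3648, 2156, 1586, 483, 401, 201 bp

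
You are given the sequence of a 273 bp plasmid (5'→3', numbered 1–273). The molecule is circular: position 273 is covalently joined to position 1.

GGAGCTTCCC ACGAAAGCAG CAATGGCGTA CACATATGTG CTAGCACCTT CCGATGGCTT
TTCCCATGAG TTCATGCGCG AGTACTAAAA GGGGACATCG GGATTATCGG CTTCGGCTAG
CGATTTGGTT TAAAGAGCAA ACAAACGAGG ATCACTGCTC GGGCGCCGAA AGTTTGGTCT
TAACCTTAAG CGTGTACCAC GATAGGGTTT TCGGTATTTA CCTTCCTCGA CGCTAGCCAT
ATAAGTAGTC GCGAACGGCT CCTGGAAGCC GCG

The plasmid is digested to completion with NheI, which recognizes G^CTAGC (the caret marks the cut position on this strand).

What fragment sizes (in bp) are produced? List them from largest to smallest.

NheI sites (GCTAGC) start at positions 40, 116, 232.
NheI cuts after the first base of each site, so after positions 40, 116, 232.
Circular molecule, 3 cuts → 3 fragments:
  41–116 → 76 bp
  117–232 → 116 bp
  233–273 then 1–40 → 41 + 40 = 81 bp
Sorted largest to smallest: 116, 81, 76 bp.

116, 81, 76 bp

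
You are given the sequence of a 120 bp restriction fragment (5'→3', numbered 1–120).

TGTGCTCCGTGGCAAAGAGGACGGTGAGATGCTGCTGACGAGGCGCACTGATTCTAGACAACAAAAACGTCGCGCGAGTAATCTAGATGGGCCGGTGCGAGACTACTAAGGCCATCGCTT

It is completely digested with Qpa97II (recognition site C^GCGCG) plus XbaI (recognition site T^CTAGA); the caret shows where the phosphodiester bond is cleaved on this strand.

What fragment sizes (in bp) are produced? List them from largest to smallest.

53, 38, 18, 11 bp

The Qpa97II site (CGCGCG) starts at position 71.
Qpa97II cuts after the first base of each site, so after position 71.
XbaI sites (TCTAGA) start at positions 53, 82.
XbaI cuts after the first base of each site, so after positions 53, 82.
Combined cut positions: 53, 71, 82.
Linear molecule, 3 cuts → 4 fragments:
  1–53 → 53 bp
  54–71 → 18 bp
  72–82 → 11 bp
  83–120 → 38 bp
Sorted largest to smallest: 53, 38, 18, 11 bp.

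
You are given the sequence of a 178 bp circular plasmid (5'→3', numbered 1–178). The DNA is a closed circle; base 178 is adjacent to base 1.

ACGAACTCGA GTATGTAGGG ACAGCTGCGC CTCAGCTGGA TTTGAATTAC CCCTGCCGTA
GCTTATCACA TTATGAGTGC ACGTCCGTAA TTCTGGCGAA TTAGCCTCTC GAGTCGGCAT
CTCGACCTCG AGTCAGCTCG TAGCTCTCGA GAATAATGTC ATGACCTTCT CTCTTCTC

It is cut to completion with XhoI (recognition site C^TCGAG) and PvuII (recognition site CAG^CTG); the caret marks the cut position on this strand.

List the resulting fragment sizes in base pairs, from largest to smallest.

XhoI sites (CTCGAG) start at positions 6, 108, 127, 146.
XhoI cuts after the first base of each site, so after positions 6, 108, 127, 146.
PvuII sites (CAGCTG) start at positions 22, 33.
PvuII cuts after base 3 of each site, so after positions 24, 35.
Combined cut positions: 6, 24, 35, 108, 127, 146.
Circular molecule, 6 cuts → 6 fragments:
  7–24 → 18 bp
  25–35 → 11 bp
  36–108 → 73 bp
  109–127 → 19 bp
  128–146 → 19 bp
  147–178 then 1–6 → 32 + 6 = 38 bp
Sorted largest to smallest: 73, 38, 19, 19, 18, 11 bp.

73, 38, 19, 19, 18, 11 bp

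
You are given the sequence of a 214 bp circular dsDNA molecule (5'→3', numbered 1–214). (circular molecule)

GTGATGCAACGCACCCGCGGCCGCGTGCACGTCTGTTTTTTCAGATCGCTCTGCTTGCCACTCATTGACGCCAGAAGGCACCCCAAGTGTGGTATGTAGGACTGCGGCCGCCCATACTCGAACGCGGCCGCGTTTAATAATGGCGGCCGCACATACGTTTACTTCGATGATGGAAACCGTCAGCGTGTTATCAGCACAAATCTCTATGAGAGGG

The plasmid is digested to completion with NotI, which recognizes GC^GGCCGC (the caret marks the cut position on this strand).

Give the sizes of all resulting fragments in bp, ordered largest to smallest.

NotI sites (GCGGCCGC) start at positions 17, 104, 124, 143.
NotI cuts after base 2 of each site, so after positions 18, 105, 125, 144.
Circular molecule, 4 cuts → 4 fragments:
  19–105 → 87 bp
  106–125 → 20 bp
  126–144 → 19 bp
  145–214 then 1–18 → 70 + 18 = 88 bp
Sorted largest to smallest: 88, 87, 20, 19 bp.

88, 87, 20, 19 bp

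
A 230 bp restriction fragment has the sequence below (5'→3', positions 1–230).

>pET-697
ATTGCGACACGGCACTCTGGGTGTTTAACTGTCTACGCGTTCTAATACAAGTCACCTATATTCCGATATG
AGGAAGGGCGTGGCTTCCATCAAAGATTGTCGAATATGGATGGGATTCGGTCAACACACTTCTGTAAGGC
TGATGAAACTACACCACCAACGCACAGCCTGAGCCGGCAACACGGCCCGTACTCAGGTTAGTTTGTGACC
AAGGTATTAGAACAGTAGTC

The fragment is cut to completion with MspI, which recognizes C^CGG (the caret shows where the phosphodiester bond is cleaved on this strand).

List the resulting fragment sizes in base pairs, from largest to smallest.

The MspI site (CCGG) starts at position 174.
MspI cuts after the first base of each site, so after position 174.
Linear molecule, 1 cut → 2 fragments:
  1–174 → 174 bp
  175–230 → 56 bp
Sorted largest to smallest: 174, 56 bp.

174, 56 bp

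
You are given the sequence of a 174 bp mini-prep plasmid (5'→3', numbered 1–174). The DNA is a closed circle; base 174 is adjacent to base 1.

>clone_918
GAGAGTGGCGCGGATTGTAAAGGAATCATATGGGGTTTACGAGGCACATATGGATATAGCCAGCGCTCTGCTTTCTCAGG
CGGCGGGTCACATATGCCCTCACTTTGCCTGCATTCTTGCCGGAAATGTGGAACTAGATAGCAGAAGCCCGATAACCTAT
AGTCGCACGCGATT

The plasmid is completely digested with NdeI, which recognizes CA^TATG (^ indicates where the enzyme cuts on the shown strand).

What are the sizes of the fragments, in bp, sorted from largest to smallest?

110, 44, 20 bp

NdeI sites (CATATG) start at positions 27, 47, 91.
NdeI cuts after base 2 of each site, so after positions 28, 48, 92.
Circular molecule, 3 cuts → 3 fragments:
  29–48 → 20 bp
  49–92 → 44 bp
  93–174 then 1–28 → 82 + 28 = 110 bp
Sorted largest to smallest: 110, 44, 20 bp.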